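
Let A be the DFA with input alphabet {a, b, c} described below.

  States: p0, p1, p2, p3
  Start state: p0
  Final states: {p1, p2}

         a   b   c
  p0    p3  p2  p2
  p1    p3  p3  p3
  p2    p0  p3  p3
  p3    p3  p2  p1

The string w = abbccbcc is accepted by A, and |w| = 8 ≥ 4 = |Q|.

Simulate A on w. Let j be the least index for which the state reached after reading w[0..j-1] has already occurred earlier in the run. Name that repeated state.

State sequence: p0 -a-> p3 -b-> p2 -b-> p3 -c-> p1 -c-> p3 -b-> p2 -c-> p3 -c-> p1
First repeat at step 3: p3 was already visited.

The earliest repeat is at step j = 3: A is in p3, which it already visited at step i = 1.
Since A has 4 states, any run of length ≥ 4 visits 4+1 states, so by pigeonhole some state repeats within the first 4 steps — that repeat gives the pumpable loop.

p3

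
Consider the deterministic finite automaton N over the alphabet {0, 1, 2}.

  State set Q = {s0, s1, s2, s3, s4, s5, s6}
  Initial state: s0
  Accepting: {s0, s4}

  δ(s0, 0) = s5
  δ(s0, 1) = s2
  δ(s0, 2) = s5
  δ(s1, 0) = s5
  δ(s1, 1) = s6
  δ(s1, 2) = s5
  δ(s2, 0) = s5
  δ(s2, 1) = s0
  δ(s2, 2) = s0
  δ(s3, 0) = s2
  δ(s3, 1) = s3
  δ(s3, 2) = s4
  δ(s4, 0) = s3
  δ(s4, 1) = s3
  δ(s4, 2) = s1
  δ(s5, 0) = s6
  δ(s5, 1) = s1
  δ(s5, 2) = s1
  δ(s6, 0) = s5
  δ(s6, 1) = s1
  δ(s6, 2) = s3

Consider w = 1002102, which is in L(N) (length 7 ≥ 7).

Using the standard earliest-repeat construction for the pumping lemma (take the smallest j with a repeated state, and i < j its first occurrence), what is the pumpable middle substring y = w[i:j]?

1

State sequence: s0 -1-> s2 -0-> s5 -0-> s6 -2-> s3 -1-> s3 -0-> s2 -2-> s0
First repeat at step 5: s3 was already visited.

So i = 4, j = 5, giving x = w[0:4] = 1002, y = w[4:5] = 1, z = w[5:7] = 02.
Check: |xy| = 5 ≤ 7 and |y| = 1 ≥ 1. Reading y takes N from s3 back to s3, so every xyⁱz is accepted.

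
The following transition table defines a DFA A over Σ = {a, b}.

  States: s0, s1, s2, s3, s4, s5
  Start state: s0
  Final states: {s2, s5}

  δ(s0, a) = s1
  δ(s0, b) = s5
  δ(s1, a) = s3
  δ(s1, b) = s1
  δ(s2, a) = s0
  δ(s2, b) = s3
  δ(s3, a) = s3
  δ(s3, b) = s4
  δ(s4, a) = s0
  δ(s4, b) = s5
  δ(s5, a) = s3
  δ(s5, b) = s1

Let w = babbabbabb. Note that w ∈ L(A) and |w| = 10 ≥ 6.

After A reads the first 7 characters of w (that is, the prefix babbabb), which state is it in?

s5

State sequence: s0 -b-> s5 -a-> s3 -b-> s4 -b-> s5 -a-> s3 -b-> s4 -b-> s5

After reading 7 characters, A is in state s5.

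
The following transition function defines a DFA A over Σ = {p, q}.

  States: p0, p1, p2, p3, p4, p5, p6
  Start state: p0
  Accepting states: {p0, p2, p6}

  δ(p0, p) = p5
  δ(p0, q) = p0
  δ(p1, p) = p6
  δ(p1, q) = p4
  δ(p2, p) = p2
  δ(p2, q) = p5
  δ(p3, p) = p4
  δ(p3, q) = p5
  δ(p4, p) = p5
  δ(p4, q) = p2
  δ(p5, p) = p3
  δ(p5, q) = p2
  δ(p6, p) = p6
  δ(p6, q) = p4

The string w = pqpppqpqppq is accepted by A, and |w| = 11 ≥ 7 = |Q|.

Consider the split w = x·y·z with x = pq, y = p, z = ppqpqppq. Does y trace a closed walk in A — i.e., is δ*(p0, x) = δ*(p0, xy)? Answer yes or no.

Run of A on the first 3 characters of w = p q p:
  step 0: p0  (start)
  step 1: p5  (read p: p0→p5)
  step 2: p2  (read q: p5→p2)
  step 3: p2  (read p: p2→p2)

After x (step 2): p2. After xy (step 3): p2.
They match, so y = p drives A around a cycle from p2 back to itself; pumping y any number of times keeps A in p2 before reading z, and xyⁱz ∈ L(A) for every i ≥ 0.

yes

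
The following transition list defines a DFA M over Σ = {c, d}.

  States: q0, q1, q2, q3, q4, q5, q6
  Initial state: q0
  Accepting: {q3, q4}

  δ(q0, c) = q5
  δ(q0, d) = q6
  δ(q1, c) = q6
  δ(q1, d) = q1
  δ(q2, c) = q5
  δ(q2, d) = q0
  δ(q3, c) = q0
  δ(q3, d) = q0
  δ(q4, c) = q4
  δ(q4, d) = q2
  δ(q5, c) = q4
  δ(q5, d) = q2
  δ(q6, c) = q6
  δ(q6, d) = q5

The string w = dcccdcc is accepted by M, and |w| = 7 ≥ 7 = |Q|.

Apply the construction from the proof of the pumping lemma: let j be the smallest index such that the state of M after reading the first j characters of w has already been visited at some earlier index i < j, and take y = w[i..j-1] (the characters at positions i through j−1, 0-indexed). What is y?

Run of M on w = d c c c d c c:
  step 0: q0  (start)
  step 1: q6  (read d: q0→q6)
  step 2: q6  (read c: q6→q6)   ← first repeat (q6 seen earlier)
  step 3: q6  (read c: q6→q6)
  step 4: q6  (read c: q6→q6)
  step 5: q5  (read d: q6→q5)
  step 6: q4  (read c: q5→q4)
  step 7: q4  (read c: q4→q4)

So i = 1, j = 2, giving x = w[0:1] = d, y = w[1:2] = c, z = w[2:7] = ccdcc.
Check: |xy| = 2 ≤ 7 and |y| = 1 ≥ 1. Reading y takes M from q6 back to q6, so every xyⁱz is accepted.

c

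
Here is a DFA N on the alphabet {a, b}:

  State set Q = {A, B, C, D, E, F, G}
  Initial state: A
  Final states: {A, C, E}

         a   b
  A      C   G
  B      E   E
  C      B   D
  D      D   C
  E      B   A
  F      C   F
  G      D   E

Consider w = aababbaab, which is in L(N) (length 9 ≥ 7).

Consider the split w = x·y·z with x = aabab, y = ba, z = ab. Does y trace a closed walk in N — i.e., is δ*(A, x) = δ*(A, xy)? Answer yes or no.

no

State sequence: A -a-> C -a-> B -b-> E -a-> B -b-> E -b-> A -a-> C

After x (step 5): E. After xy (step 7): C.
They differ (E ≠ C), so y is not a cycle from the state after x; this split is not the one the pumping-lemma construction produces, and pumping y need not keep the string in L(N).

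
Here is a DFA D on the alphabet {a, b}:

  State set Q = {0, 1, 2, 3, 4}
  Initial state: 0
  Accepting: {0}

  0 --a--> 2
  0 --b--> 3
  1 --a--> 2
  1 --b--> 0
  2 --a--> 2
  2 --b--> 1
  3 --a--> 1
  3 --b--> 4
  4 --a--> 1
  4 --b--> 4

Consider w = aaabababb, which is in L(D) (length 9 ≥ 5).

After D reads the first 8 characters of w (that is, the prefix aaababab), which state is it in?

Run of D on the first 8 characters of w = a a a b a b a b:
  step 0: 0  (start)
  step 1: 2  (read a: 0→2)
  step 2: 2  (read a: 2→2)
  step 3: 2  (read a: 2→2)
  step 4: 1  (read b: 2→1)
  step 5: 2  (read a: 1→2)
  step 6: 1  (read b: 2→1)
  step 7: 2  (read a: 1→2)
  step 8: 1  (read b: 2→1)

After reading 8 characters, D is in state 1.

1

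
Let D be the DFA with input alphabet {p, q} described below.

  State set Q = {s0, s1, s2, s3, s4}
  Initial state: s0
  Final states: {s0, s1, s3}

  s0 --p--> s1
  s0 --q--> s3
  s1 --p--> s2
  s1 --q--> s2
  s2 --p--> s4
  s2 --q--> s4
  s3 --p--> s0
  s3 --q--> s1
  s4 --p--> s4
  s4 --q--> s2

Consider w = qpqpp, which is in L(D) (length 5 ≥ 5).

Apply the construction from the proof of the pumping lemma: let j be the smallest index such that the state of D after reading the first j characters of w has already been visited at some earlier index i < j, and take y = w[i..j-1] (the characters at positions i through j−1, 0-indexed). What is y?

qp

State sequence: s0 -q-> s3 -p-> s0 -q-> s3 -p-> s0 -p-> s1
First repeat at step 2: s0 was already visited.

So i = 0, j = 2, giving x = w[0:0] = ε, y = w[0:2] = qp, z = w[2:5] = qpp.
Check: |xy| = 2 ≤ 5 and |y| = 2 ≥ 1. Reading y takes D from s0 back to s0, so every xyⁱz is accepted.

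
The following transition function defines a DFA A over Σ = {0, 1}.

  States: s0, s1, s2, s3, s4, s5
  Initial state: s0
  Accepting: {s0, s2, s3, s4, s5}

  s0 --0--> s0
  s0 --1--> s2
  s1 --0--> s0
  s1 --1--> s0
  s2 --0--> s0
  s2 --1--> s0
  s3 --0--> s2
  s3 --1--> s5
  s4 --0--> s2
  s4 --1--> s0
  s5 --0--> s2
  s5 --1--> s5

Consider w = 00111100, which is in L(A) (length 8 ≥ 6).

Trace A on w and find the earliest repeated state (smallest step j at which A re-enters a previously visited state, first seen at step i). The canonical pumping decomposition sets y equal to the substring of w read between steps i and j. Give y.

State sequence: s0 -0-> s0 -0-> s0 -1-> s2 -1-> s0 -1-> s2 -1-> s0 -0-> s0 -0-> s0
First repeat at step 1: s0 was already visited.

So i = 0, j = 1, giving x = w[0:0] = ε, y = w[0:1] = 0, z = w[1:8] = 0111100.
Check: |xy| = 1 ≤ 6 and |y| = 1 ≥ 1. Reading y takes A from s0 back to s0, so every xyⁱz is accepted.

0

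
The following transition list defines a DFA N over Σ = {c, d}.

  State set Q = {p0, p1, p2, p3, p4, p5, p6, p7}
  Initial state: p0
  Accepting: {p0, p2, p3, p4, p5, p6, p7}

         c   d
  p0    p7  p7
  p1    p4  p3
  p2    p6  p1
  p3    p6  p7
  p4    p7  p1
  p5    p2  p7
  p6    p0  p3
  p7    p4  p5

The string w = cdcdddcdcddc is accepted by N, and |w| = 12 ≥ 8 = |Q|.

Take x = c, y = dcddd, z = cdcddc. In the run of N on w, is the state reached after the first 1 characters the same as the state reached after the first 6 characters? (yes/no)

yes

State sequence: p0 -c-> p7 -d-> p5 -c-> p2 -d-> p1 -d-> p3 -d-> p7

After x (step 1): p7. After xy (step 6): p7.
They match, so y = dcddd drives N around a cycle from p7 back to itself; pumping y any number of times keeps N in p7 before reading z, and xyⁱz ∈ L(N) for every i ≥ 0.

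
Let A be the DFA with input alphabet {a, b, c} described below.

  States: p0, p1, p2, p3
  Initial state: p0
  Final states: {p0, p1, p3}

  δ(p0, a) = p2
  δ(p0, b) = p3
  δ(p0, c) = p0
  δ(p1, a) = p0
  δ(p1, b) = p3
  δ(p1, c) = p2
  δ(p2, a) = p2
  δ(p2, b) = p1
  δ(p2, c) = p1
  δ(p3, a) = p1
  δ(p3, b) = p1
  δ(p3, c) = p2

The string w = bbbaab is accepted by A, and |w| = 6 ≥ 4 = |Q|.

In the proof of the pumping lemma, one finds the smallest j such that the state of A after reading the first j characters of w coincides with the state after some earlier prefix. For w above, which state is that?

p3

Run of A on w = b b b a a b:
  step 0: p0  (start)
  step 1: p3  (read b: p0→p3)
  step 2: p1  (read b: p3→p1)
  step 3: p3  (read b: p1→p3)   ← first repeat (p3 seen earlier)
  step 4: p1  (read a: p3→p1)
  step 5: p0  (read a: p1→p0)
  step 6: p3  (read b: p0→p3)

The earliest repeat is at step j = 3: A is in p3, which it already visited at step i = 1.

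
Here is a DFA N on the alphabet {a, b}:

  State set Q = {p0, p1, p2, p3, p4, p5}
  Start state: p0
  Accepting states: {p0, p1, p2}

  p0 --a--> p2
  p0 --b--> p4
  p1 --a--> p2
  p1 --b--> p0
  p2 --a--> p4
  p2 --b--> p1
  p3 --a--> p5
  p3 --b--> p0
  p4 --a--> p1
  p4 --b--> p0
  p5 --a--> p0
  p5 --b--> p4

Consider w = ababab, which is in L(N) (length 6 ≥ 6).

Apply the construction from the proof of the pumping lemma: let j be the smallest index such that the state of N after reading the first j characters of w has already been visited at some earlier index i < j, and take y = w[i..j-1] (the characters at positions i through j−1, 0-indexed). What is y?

ba

State sequence: p0 -a-> p2 -b-> p1 -a-> p2 -b-> p1 -a-> p2 -b-> p1
First repeat at step 3: p2 was already visited.

So i = 1, j = 3, giving x = w[0:1] = a, y = w[1:3] = ba, z = w[3:6] = bab.
Check: |xy| = 3 ≤ 6 and |y| = 2 ≥ 1. Reading y takes N from p2 back to p2, so every xyⁱz is accepted.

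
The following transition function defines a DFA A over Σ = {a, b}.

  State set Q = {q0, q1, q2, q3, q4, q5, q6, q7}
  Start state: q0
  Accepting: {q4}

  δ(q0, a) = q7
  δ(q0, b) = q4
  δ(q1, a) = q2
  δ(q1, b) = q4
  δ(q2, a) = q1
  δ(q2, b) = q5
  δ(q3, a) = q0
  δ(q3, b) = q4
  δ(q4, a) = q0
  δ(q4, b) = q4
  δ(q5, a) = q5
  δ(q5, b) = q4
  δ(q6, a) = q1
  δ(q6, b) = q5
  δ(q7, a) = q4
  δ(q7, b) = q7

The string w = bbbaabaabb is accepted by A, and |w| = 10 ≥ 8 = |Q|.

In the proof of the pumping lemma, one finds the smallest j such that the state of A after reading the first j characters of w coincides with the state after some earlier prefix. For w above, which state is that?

q4

Run of A on w = b b b a a b a a b b:
  step 0: q0  (start)
  step 1: q4  (read b: q0→q4)
  step 2: q4  (read b: q4→q4)   ← first repeat (q4 seen earlier)
  step 3: q4  (read b: q4→q4)
  step 4: q0  (read a: q4→q0)
  step 5: q7  (read a: q0→q7)
  step 6: q7  (read b: q7→q7)
  step 7: q4  (read a: q7→q4)
  step 8: q0  (read a: q4→q0)
  step 9: q4  (read b: q0→q4)
  step 10: q4  (read b: q4→q4)

The earliest repeat is at step j = 2: A is in q4, which it already visited at step i = 1.
Pumping length from the standard proof: p = 8 (the number of states). The repeated state found above gives |xy| = j ≤ 8 and |y| = j − i ≥ 1.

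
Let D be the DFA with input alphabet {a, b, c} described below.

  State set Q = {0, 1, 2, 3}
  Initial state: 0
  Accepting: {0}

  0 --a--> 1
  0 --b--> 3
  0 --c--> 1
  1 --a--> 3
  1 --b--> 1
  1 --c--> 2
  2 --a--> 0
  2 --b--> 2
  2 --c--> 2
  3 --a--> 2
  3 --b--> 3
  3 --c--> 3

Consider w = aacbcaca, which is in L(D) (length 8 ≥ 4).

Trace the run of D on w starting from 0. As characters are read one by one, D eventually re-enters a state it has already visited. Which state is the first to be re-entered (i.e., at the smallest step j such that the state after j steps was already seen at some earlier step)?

State sequence: 0 -a-> 1 -a-> 3 -c-> 3 -b-> 3 -c-> 3 -a-> 2 -c-> 2 -a-> 0
First repeat at step 3: 3 was already visited.

The earliest repeat is at step j = 3: D is in 3, which it already visited at step i = 2.
With |Q| = 4, pigeonhole forces a state repeat no later than step 4; the substring read between the first and second visits to that state can be pumped.

3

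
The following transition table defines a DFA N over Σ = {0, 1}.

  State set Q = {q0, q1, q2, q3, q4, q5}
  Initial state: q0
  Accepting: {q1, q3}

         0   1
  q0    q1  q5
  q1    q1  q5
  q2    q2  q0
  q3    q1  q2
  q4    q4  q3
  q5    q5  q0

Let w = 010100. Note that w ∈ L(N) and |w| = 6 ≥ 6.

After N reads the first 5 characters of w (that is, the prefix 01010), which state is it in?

q1

Run of N on the first 5 characters of w = 0 1 0 1 0:
  step 0: q0  (start)
  step 1: q1  (read 0: q0→q1)
  step 2: q5  (read 1: q1→q5)
  step 3: q5  (read 0: q5→q5)
  step 4: q0  (read 1: q5→q0)
  step 5: q1  (read 0: q0→q1)

After reading 5 characters, N is in state q1.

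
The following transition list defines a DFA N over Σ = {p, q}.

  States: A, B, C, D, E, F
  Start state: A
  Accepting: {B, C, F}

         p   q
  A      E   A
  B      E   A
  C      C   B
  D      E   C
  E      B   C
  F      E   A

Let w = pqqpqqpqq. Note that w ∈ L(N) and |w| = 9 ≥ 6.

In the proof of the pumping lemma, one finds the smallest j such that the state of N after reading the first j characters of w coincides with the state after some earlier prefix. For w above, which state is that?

Run of N on w = p q q p q q p q q:
  step 0: A  (start)
  step 1: E  (read p: A→E)
  step 2: C  (read q: E→C)
  step 3: B  (read q: C→B)
  step 4: E  (read p: B→E)   ← first repeat (E seen earlier)
  step 5: C  (read q: E→C)
  step 6: B  (read q: C→B)
  step 7: E  (read p: B→E)
  step 8: C  (read q: E→C)
  step 9: B  (read q: C→B)

The earliest repeat is at step j = 4: N is in E, which it already visited at step i = 1.

E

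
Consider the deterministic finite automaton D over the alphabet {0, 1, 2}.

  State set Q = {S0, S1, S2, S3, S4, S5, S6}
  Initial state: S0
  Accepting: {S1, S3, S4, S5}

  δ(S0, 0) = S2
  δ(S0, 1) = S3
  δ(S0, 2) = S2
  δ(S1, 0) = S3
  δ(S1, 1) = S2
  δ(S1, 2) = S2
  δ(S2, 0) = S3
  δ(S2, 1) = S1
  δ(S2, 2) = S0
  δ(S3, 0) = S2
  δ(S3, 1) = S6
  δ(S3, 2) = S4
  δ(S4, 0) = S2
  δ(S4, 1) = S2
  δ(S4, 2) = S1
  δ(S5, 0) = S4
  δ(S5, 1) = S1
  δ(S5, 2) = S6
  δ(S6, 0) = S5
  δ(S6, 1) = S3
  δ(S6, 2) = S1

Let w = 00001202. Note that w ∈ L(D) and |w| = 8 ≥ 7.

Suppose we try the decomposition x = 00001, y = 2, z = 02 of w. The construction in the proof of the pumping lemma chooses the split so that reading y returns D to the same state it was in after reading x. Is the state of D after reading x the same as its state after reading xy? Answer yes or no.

no

State sequence: S0 -0-> S2 -0-> S3 -0-> S2 -0-> S3 -1-> S6 -2-> S1

After x (step 5): S6. After xy (step 6): S1.
They differ (S6 ≠ S1), so y is not a cycle from the state after x; this split is not the one the pumping-lemma construction produces, and pumping y need not keep the string in L(D).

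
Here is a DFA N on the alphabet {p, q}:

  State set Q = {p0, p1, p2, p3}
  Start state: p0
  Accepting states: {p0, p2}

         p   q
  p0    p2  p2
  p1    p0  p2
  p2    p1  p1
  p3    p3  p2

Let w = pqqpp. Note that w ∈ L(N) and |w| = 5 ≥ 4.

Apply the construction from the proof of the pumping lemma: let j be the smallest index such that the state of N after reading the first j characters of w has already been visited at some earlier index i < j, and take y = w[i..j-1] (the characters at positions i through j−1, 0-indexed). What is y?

qq

State sequence: p0 -p-> p2 -q-> p1 -q-> p2 -p-> p1 -p-> p0
First repeat at step 3: p2 was already visited.

So i = 1, j = 3, giving x = w[0:1] = p, y = w[1:3] = qq, z = w[3:5] = pp.
Check: |xy| = 3 ≤ 4 and |y| = 2 ≥ 1. Reading y takes N from p2 back to p2, so every xyⁱz is accepted.
Pumping length from the standard proof: p = 4 (the number of states). The repeated state found above gives |xy| = j ≤ 4 and |y| = j − i ≥ 1.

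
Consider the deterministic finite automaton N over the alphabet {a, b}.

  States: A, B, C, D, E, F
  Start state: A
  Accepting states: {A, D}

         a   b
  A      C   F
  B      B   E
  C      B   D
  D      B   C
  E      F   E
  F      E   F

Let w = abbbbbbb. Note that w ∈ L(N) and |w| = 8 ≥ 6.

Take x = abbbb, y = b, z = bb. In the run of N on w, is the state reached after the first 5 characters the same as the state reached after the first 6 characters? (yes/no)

no

State sequence: A -a-> C -b-> D -b-> C -b-> D -b-> C -b-> D

After x (step 5): C. After xy (step 6): D.
They differ (C ≠ D), so y is not a cycle from the state after x; this split is not the one the pumping-lemma construction produces, and pumping y need not keep the string in L(N).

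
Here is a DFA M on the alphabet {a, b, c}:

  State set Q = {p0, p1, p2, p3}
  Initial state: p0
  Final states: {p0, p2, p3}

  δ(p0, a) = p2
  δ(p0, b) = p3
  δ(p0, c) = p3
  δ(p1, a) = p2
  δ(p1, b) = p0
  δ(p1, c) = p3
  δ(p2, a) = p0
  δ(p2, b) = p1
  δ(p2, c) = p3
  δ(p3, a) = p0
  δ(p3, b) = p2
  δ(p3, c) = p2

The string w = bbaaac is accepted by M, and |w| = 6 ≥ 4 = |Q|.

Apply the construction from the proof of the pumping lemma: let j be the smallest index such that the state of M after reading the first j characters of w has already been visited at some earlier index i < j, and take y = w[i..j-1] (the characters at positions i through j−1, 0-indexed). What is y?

Run of M on w = b b a a a c:
  step 0: p0  (start)
  step 1: p3  (read b: p0→p3)
  step 2: p2  (read b: p3→p2)
  step 3: p0  (read a: p2→p0)   ← first repeat (p0 seen earlier)
  step 4: p2  (read a: p0→p2)
  step 5: p0  (read a: p2→p0)
  step 6: p3  (read c: p0→p3)

So i = 0, j = 3, giving x = w[0:0] = ε, y = w[0:3] = bba, z = w[3:6] = aac.
Check: |xy| = 3 ≤ 4 and |y| = 3 ≥ 1. Reading y takes M from p0 back to p0, so every xyⁱz is accepted.
With |Q| = 4, pigeonhole forces a state repeat no later than step 4; the substring read between the first and second visits to that state can be pumped.

bba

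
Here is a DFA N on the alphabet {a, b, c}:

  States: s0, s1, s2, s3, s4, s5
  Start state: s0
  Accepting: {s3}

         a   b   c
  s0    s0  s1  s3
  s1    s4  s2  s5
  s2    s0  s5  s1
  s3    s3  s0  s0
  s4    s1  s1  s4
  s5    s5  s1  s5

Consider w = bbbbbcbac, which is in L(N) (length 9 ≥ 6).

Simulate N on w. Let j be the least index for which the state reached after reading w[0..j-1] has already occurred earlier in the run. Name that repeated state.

s1

State sequence: s0 -b-> s1 -b-> s2 -b-> s5 -b-> s1 -b-> s2 -c-> s1 -b-> s2 -a-> s0 -c-> s3
First repeat at step 4: s1 was already visited.

The earliest repeat is at step j = 4: N is in s1, which it already visited at step i = 1.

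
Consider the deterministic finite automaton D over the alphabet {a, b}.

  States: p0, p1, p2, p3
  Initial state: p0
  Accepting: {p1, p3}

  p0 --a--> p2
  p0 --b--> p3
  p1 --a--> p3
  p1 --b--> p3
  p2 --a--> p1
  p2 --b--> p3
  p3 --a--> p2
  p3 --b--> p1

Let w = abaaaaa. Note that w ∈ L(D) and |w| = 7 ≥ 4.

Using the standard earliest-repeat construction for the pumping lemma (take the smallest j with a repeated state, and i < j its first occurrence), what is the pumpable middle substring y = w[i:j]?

ba

State sequence: p0 -a-> p2 -b-> p3 -a-> p2 -a-> p1 -a-> p3 -a-> p2 -a-> p1
First repeat at step 3: p2 was already visited.

So i = 1, j = 3, giving x = w[0:1] = a, y = w[1:3] = ba, z = w[3:7] = aaaa.
Check: |xy| = 3 ≤ 4 and |y| = 2 ≥ 1. Reading y takes D from p2 back to p2, so every xyⁱz is accepted.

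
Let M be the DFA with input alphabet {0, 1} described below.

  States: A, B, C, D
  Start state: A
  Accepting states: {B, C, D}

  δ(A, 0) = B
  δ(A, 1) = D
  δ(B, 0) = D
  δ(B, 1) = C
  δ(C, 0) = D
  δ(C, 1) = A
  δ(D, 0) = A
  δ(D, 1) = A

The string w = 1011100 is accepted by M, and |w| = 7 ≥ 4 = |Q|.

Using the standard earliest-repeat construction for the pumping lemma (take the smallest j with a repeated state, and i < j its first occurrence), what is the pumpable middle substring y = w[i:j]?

10

Run of M on w = 1 0 1 1 1 0 0:
  step 0: A  (start)
  step 1: D  (read 1: A→D)
  step 2: A  (read 0: D→A)   ← first repeat (A seen earlier)
  step 3: D  (read 1: A→D)
  step 4: A  (read 1: D→A)
  step 5: D  (read 1: A→D)
  step 6: A  (read 0: D→A)
  step 7: B  (read 0: A→B)

So i = 0, j = 2, giving x = w[0:0] = ε, y = w[0:2] = 10, z = w[2:7] = 11100.
Check: |xy| = 2 ≤ 4 and |y| = 2 ≥ 1. Reading y takes M from A back to A, so every xyⁱz is accepted.
Pumping length from the standard proof: p = 4 (the number of states). The repeated state found above gives |xy| = j ≤ 4 and |y| = j − i ≥ 1.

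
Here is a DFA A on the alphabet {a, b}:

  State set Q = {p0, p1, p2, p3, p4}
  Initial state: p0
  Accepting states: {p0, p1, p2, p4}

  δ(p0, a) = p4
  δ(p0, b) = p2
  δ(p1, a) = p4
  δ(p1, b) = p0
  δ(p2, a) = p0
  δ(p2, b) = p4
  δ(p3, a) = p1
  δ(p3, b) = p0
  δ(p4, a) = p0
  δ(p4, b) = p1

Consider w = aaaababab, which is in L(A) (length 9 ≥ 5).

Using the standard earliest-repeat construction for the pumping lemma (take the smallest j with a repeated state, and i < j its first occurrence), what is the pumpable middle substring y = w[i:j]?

aa

Run of A on w = a a a a b a b a b:
  step 0: p0  (start)
  step 1: p4  (read a: p0→p4)
  step 2: p0  (read a: p4→p0)   ← first repeat (p0 seen earlier)
  step 3: p4  (read a: p0→p4)
  step 4: p0  (read a: p4→p0)
  step 5: p2  (read b: p0→p2)
  step 6: p0  (read a: p2→p0)
  step 7: p2  (read b: p0→p2)
  step 8: p0  (read a: p2→p0)
  step 9: p2  (read b: p0→p2)

So i = 0, j = 2, giving x = w[0:0] = ε, y = w[0:2] = aa, z = w[2:9] = aababab.
Check: |xy| = 2 ≤ 5 and |y| = 2 ≥ 1. Reading y takes A from p0 back to p0, so every xyⁱz is accepted.
With |Q| = 5, pigeonhole forces a state repeat no later than step 5; the substring read between the first and second visits to that state can be pumped.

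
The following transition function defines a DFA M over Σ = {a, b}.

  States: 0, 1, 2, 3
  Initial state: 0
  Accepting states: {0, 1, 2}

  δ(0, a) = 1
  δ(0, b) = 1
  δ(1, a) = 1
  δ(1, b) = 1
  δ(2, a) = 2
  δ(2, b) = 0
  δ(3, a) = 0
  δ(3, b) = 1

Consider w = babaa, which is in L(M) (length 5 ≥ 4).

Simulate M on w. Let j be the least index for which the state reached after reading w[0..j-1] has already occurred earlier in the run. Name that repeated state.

Run of M on w = b a b a a:
  step 0: 0  (start)
  step 1: 1  (read b: 0→1)
  step 2: 1  (read a: 1→1)   ← first repeat (1 seen earlier)
  step 3: 1  (read b: 1→1)
  step 4: 1  (read a: 1→1)
  step 5: 1  (read a: 1→1)

The earliest repeat is at step j = 2: M is in 1, which it already visited at step i = 1.
Since M has 4 states, any run of length ≥ 4 visits 4+1 states, so by pigeonhole some state repeats within the first 4 steps — that repeat gives the pumpable loop.

1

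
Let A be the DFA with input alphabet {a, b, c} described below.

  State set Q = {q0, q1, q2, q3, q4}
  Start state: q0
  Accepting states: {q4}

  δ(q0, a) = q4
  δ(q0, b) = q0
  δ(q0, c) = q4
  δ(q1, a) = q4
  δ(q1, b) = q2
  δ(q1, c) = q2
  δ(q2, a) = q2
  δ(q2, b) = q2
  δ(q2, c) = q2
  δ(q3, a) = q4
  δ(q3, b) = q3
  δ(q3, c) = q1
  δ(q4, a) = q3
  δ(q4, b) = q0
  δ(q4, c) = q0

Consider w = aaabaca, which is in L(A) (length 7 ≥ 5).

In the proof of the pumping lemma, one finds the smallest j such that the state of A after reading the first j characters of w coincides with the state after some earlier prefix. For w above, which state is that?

Run of A on w = a a a b a c a:
  step 0: q0  (start)
  step 1: q4  (read a: q0→q4)
  step 2: q3  (read a: q4→q3)
  step 3: q4  (read a: q3→q4)   ← first repeat (q4 seen earlier)
  step 4: q0  (read b: q4→q0)
  step 5: q4  (read a: q0→q4)
  step 6: q0  (read c: q4→q0)
  step 7: q4  (read a: q0→q4)

The earliest repeat is at step j = 3: A is in q4, which it already visited at step i = 1.
Since A has 5 states, any run of length ≥ 5 visits 5+1 states, so by pigeonhole some state repeats within the first 5 steps — that repeat gives the pumpable loop.

q4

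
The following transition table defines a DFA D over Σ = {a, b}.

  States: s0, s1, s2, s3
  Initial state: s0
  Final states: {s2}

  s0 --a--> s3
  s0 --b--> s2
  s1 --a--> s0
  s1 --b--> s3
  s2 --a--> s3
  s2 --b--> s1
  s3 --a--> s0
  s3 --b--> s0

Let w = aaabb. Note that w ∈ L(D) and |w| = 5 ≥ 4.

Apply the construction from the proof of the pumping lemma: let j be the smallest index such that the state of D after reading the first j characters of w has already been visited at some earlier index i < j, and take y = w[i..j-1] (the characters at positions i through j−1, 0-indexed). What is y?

aa

State sequence: s0 -a-> s3 -a-> s0 -a-> s3 -b-> s0 -b-> s2
First repeat at step 2: s0 was already visited.

So i = 0, j = 2, giving x = w[0:0] = ε, y = w[0:2] = aa, z = w[2:5] = abb.
Check: |xy| = 2 ≤ 4 and |y| = 2 ≥ 1. Reading y takes D from s0 back to s0, so every xyⁱz is accepted.
Since D has 4 states, any run of length ≥ 4 visits 4+1 states, so by pigeonhole some state repeats within the first 4 steps — that repeat gives the pumpable loop.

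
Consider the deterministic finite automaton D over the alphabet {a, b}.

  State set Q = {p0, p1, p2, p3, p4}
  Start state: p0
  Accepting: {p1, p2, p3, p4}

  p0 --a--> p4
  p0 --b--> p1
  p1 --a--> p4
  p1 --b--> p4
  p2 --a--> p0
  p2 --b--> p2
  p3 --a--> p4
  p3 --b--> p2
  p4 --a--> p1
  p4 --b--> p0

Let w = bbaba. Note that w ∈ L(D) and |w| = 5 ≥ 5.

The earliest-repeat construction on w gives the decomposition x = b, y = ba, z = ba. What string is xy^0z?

bba

xy⁰z = xz = b·ba = bba.
Reading y = ba takes D from p1 back to p1, so after x the machine is still in p1, and z then leads to the accepting state p1. Hence bba ∈ L(D).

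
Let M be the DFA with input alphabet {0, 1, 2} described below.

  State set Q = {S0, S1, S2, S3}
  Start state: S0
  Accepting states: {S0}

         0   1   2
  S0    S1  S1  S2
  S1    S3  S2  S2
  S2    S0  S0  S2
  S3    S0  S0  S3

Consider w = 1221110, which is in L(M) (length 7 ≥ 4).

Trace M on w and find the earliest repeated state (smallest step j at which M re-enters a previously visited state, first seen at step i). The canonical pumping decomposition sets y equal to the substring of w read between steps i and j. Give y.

2

State sequence: S0 -1-> S1 -2-> S2 -2-> S2 -1-> S0 -1-> S1 -1-> S2 -0-> S0
First repeat at step 3: S2 was already visited.

So i = 2, j = 3, giving x = w[0:2] = 12, y = w[2:3] = 2, z = w[3:7] = 1110.
Check: |xy| = 3 ≤ 4 and |y| = 1 ≥ 1. Reading y takes M from S2 back to S2, so every xyⁱz is accepted.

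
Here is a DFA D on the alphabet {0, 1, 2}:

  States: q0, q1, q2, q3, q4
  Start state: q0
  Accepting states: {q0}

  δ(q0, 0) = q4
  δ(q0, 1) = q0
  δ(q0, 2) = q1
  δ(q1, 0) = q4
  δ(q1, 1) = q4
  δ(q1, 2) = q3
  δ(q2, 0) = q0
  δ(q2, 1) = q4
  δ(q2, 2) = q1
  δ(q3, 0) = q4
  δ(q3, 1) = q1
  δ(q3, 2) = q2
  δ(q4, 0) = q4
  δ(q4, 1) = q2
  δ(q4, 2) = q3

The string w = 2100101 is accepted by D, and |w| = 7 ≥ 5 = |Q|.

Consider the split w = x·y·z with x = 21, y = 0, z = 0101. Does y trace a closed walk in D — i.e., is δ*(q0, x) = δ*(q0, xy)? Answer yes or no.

yes

State sequence: q0 -2-> q1 -1-> q4 -0-> q4

After x (step 2): q4. After xy (step 3): q4.
They match, so y = 0 drives D around a cycle from q4 back to itself; pumping y any number of times keeps D in q4 before reading z, and xyⁱz ∈ L(D) for every i ≥ 0.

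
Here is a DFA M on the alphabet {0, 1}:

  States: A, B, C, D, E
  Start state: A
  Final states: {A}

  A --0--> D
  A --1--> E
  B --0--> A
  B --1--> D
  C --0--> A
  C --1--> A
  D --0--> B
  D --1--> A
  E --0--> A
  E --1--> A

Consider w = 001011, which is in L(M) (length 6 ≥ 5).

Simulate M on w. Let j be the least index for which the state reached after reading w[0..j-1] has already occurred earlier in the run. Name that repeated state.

Run of M on w = 0 0 1 0 1 1:
  step 0: A  (start)
  step 1: D  (read 0: A→D)
  step 2: B  (read 0: D→B)
  step 3: D  (read 1: B→D)   ← first repeat (D seen earlier)
  step 4: B  (read 0: D→B)
  step 5: D  (read 1: B→D)
  step 6: A  (read 1: D→A)

The earliest repeat is at step j = 3: M is in D, which it already visited at step i = 1.
With |Q| = 5, pigeonhole forces a state repeat no later than step 5; the substring read between the first and second visits to that state can be pumped.

D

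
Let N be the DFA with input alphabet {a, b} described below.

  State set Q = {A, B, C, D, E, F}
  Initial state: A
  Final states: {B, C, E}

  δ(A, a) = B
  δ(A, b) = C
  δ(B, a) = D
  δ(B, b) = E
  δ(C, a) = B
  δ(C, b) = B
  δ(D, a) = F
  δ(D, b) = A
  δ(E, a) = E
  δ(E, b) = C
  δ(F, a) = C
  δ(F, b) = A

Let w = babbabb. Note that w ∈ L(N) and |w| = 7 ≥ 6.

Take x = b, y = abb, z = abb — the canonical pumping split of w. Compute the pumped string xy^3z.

xy^3z = b·abb·abb·abb·abb = babbabbabbabb.
Reading y = abb takes N from C back to C, so after x·y·y·y the machine is still in C, and z then leads to the accepting state C. Hence babbabbabbabb ∈ L(N).

babbabbabbabb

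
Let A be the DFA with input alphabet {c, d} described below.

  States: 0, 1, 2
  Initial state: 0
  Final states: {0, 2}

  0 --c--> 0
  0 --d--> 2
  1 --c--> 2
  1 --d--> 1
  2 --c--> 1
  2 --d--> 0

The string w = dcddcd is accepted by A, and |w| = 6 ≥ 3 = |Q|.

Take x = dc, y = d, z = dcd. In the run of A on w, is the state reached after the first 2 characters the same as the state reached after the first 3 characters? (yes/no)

State sequence: 0 -d-> 2 -c-> 1 -d-> 1

After x (step 2): 1. After xy (step 3): 1.
They match, so y = d drives A around a cycle from 1 back to itself; pumping y any number of times keeps A in 1 before reading z, and xyⁱz ∈ L(A) for every i ≥ 0.

yes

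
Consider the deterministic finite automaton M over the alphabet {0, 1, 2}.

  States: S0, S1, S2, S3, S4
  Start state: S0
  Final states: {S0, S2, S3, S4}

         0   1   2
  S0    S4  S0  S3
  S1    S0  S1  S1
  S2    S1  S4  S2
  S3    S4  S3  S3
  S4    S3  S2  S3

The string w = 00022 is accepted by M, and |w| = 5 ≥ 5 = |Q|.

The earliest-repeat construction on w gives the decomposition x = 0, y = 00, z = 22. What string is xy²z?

0000022

xy^2z = 0·00·00·22 = 0000022.
Reading y = 00 takes M from S4 back to S4, so after x·y·y the machine is still in S4, and z then leads to the accepting state S3. Hence 0000022 ∈ L(M).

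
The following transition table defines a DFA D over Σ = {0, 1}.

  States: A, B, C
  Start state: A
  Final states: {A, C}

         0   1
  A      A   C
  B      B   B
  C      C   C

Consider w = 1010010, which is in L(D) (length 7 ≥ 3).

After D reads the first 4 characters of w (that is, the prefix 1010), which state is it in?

State sequence: A -1-> C -0-> C -1-> C -0-> C

After reading 4 characters, D is in state C.
(This kind of state-tracing is the core of the pumping-lemma construction: with 3 states, pigeonhole forces a repeat within the first 3 steps.)

C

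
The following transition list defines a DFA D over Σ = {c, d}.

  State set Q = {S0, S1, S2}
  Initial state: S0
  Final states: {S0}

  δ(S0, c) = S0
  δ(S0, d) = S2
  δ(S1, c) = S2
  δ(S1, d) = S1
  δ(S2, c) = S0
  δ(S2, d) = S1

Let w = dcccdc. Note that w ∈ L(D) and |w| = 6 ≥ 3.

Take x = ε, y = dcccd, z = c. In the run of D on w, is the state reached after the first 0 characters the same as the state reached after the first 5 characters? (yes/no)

State sequence: S0 -d-> S2 -c-> S0 -c-> S0 -c-> S0 -d-> S2

After x (step 0): S0. After xy (step 5): S2.
They differ (S0 ≠ S2), so y is not a cycle from the state after x; this split is not the one the pumping-lemma construction produces, and pumping y need not keep the string in L(D).

no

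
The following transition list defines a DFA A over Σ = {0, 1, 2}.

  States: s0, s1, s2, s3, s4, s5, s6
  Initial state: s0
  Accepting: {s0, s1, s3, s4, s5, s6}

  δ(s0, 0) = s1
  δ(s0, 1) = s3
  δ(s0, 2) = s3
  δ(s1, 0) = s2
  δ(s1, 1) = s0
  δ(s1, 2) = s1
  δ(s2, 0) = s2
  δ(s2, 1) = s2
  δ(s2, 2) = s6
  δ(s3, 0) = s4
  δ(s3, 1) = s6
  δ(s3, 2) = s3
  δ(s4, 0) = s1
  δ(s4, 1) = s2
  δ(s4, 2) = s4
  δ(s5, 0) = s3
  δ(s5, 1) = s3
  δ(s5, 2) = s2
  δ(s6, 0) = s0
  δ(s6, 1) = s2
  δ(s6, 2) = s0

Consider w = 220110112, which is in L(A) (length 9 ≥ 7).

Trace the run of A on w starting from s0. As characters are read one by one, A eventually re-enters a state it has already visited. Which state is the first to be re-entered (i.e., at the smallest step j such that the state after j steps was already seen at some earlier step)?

s3

State sequence: s0 -2-> s3 -2-> s3 -0-> s4 -1-> s2 -1-> s2 -0-> s2 -1-> s2 -1-> s2 -2-> s6
First repeat at step 2: s3 was already visited.

The earliest repeat is at step j = 2: A is in s3, which it already visited at step i = 1.
Pumping length from the standard proof: p = 7 (the number of states). The repeated state found above gives |xy| = j ≤ 7 and |y| = j − i ≥ 1.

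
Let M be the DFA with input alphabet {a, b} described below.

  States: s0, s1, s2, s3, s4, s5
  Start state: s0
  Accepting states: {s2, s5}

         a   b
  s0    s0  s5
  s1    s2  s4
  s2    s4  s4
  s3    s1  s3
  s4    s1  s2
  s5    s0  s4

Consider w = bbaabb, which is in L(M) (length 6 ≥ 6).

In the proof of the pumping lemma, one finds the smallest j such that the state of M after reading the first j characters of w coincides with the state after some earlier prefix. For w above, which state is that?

Run of M on w = b b a a b b:
  step 0: s0  (start)
  step 1: s5  (read b: s0→s5)
  step 2: s4  (read b: s5→s4)
  step 3: s1  (read a: s4→s1)
  step 4: s2  (read a: s1→s2)
  step 5: s4  (read b: s2→s4)   ← first repeat (s4 seen earlier)
  step 6: s2  (read b: s4→s2)

The earliest repeat is at step j = 5: M is in s4, which it already visited at step i = 2.

s4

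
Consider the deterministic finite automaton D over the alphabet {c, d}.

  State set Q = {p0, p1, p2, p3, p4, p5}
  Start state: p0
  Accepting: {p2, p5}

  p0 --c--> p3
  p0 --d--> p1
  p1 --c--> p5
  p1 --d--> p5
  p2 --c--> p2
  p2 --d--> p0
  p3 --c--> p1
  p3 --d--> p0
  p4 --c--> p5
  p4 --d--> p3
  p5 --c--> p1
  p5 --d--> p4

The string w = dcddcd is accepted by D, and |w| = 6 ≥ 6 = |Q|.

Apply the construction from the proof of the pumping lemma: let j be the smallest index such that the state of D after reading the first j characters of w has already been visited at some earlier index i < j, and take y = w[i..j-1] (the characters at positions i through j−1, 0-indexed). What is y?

State sequence: p0 -d-> p1 -c-> p5 -d-> p4 -d-> p3 -c-> p1 -d-> p5
First repeat at step 5: p1 was already visited.

So i = 1, j = 5, giving x = w[0:1] = d, y = w[1:5] = cddc, z = w[5:6] = d.
Check: |xy| = 5 ≤ 6 and |y| = 4 ≥ 1. Reading y takes D from p1 back to p1, so every xyⁱz is accepted.
Since D has 6 states, any run of length ≥ 6 visits 6+1 states, so by pigeonhole some state repeats within the first 6 steps — that repeat gives the pumpable loop.

cddc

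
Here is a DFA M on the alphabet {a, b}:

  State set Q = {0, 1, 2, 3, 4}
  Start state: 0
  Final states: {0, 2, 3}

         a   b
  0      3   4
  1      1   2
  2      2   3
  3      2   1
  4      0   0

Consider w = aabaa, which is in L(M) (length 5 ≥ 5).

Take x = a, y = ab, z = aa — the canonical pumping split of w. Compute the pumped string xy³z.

aabababaa

xy^3z = a·ab·ab·ab·aa = aabababaa.
Reading y = ab takes M from 3 back to 3, so after x·y·y·y the machine is still in 3, and z then leads to the accepting state 2. Hence aabababaa ∈ L(M).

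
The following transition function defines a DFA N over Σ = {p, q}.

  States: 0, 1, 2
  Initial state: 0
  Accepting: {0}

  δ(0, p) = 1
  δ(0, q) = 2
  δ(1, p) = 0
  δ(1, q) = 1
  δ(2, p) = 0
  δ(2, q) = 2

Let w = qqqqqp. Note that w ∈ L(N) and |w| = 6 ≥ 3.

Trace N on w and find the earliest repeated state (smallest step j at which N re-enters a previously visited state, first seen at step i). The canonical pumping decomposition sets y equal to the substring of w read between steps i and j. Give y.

q

State sequence: 0 -q-> 2 -q-> 2 -q-> 2 -q-> 2 -q-> 2 -p-> 0
First repeat at step 2: 2 was already visited.

So i = 1, j = 2, giving x = w[0:1] = q, y = w[1:2] = q, z = w[2:6] = qqqp.
Check: |xy| = 2 ≤ 3 and |y| = 1 ≥ 1. Reading y takes N from 2 back to 2, so every xyⁱz is accepted.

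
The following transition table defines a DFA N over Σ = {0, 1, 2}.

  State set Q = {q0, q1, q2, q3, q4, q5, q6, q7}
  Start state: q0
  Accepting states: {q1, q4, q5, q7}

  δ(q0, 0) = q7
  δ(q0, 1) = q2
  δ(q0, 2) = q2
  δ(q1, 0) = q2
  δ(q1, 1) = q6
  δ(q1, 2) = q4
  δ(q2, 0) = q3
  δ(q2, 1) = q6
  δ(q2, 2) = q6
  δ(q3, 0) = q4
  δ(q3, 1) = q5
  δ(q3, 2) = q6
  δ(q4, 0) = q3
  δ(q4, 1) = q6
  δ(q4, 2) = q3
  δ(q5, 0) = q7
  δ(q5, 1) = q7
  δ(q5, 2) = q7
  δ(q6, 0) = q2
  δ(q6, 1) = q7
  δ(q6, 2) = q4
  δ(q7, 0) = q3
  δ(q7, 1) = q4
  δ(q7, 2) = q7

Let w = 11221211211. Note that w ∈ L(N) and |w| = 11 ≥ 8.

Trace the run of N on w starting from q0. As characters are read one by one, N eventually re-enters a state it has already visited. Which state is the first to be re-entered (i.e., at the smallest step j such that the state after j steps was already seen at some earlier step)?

Run of N on w = 1 1 2 2 1 2 1 1 2 1 1:
  step 0: q0  (start)
  step 1: q2  (read 1: q0→q2)
  step 2: q6  (read 1: q2→q6)
  step 3: q4  (read 2: q6→q4)
  step 4: q3  (read 2: q4→q3)
  step 5: q5  (read 1: q3→q5)
  step 6: q7  (read 2: q5→q7)
  step 7: q4  (read 1: q7→q4)   ← first repeat (q4 seen earlier)
  step 8: q6  (read 1: q4→q6)
  step 9: q4  (read 2: q6→q4)
  step 10: q6  (read 1: q4→q6)
  step 11: q7  (read 1: q6→q7)

The earliest repeat is at step j = 7: N is in q4, which it already visited at step i = 3.

q4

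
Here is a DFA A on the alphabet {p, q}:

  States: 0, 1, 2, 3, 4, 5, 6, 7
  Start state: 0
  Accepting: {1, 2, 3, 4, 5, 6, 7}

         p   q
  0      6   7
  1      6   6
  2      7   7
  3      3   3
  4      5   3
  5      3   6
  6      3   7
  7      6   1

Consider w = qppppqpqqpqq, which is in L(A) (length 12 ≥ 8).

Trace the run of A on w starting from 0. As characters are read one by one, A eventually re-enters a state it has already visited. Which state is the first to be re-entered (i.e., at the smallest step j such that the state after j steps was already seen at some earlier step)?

3

Run of A on w = q p p p p q p q q p q q:
  step 0: 0  (start)
  step 1: 7  (read q: 0→7)
  step 2: 6  (read p: 7→6)
  step 3: 3  (read p: 6→3)
  step 4: 3  (read p: 3→3)   ← first repeat (3 seen earlier)
  step 5: 3  (read p: 3→3)
  step 6: 3  (read q: 3→3)
  step 7: 3  (read p: 3→3)
  step 8: 3  (read q: 3→3)
  step 9: 3  (read q: 3→3)
  step 10: 3  (read p: 3→3)
  step 11: 3  (read q: 3→3)
  step 12: 3  (read q: 3→3)

The earliest repeat is at step j = 4: A is in 3, which it already visited at step i = 3.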